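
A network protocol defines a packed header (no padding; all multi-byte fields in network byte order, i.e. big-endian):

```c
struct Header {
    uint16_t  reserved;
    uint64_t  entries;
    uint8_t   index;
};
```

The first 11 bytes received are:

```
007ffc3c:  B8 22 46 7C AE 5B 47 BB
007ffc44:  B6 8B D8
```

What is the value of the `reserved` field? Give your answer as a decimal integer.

47138

`reserved` is the first field, at byte offset 0, occupying 2 bytes.
Bytes at offsets 0..1: B8 22.
Big-endian stores the most-significant byte at the lowest address.
The bytes are already most-significant first: 0xB822.
0xB822 = 47138.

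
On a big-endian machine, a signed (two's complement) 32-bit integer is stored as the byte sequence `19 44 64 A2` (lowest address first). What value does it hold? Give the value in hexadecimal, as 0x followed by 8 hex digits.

Big-endian stores the most-significant byte at the lowest address.
The bytes are already most-significant first: 0x194464A2.

0x194464A2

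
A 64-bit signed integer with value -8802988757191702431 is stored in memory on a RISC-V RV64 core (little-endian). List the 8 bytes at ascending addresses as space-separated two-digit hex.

Two's complement of -8802988757191702431 in 64 bits: 8802988757191702431 = 0x7A2A7FA26A2B379F; invert → 0x85D5805D95D4C860; add 1 → 0x85D5805D95D4C861.
Split into bytes (most-significant first): 85 D5 80 5D 95 D4 C8 61.
Little-endian: lowest address holds the least-significant byte.
So at ascending addresses the bytes are 61 C8 D4 95 5D 80 D5 85.

61 C8 D4 95 5D 80 D5 85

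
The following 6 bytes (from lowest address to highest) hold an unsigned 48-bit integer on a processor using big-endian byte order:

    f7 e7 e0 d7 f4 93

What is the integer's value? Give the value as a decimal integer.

272575281755283

Big-endian stores the most-significant byte at the lowest address.
The bytes are already most-significant first: 0xF7E7E0D7F493.
0xF7E7E0D7F493 = 272575281755283.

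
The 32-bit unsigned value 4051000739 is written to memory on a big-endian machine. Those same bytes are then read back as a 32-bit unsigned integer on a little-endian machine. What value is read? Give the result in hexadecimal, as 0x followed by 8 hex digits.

4051000739 in 32-bit hexadecimal is 0xF1755DA3.
Stored big-endian, the bytes at ascending addresses are F1 75 5D A3.
Read back as little-endian, the first byte is least significant, giving 0xA35D75F1.

0xA35D75F1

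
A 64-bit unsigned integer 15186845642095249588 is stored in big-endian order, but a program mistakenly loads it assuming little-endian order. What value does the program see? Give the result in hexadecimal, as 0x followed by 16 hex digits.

15186845642095249588 in 64-bit hexadecimal is 0xD2C283A5EBC6C8B4.
Stored big-endian, the bytes at ascending addresses are D2 C2 83 A5 EB C6 C8 B4.
Read back as little-endian, the first byte is least significant, giving 0xB4C8C6EBA583C2D2.

0xB4C8C6EBA583C2D2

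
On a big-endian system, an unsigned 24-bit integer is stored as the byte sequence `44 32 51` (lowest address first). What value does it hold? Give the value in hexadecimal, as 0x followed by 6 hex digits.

0x443251

In big-endian order the high byte comes first in memory.
The bytes are already most-significant first: 0x443251.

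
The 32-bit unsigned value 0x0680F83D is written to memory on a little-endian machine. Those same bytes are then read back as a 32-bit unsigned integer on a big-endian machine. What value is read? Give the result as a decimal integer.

1039695878

Stored little-endian, the bytes at ascending addresses are 3D F8 80 06.
Read back as big-endian, the last byte is least significant, giving 0x3DF88006.
0x3DF88006 = 1039695878.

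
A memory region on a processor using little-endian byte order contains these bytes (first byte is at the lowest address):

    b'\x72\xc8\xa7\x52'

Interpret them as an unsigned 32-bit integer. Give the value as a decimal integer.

Little-endian stores the least-significant byte at the lowest address.
Reassemble most-significant byte first: 52 A7 C8 72 → 0x52A7C872.
0x52A7C872 = 1386727538.

1386727538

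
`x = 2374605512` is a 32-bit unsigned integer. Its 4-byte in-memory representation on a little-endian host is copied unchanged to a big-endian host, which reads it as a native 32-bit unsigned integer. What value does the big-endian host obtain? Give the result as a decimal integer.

2374605512 in 32-bit hexadecimal is 0x8D899AC8.
Stored little-endian, the bytes at ascending addresses are C8 9A 89 8D.
Read back as big-endian, the last byte is least significant, giving 0xC89A898D.
0xC89A898D = 3365570957.

3365570957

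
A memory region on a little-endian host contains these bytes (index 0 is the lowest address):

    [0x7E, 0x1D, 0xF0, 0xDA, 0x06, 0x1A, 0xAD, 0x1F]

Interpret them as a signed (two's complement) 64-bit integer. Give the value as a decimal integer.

Little-endian stores the least-significant byte at the lowest address.
Reassemble most-significant byte first: 1F AD 1A 06 DA F0 1D 7E → 0x1FAD1A06DAF01D7E.
0x1FAD1A06DAF01D7E = 2282509202892004734.

2282509202892004734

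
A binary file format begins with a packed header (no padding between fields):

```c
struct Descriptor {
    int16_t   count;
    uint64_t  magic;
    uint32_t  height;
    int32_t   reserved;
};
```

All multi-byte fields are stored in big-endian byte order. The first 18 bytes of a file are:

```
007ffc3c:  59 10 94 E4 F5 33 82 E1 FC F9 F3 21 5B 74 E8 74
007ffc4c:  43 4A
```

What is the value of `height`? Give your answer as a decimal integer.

`height` follows `count` (2 B), `magic` (8 B), so it starts at offset 2 + 8 = 10 and occupies 4 bytes.
Bytes at offsets 10..13: F3 21 5B 74.
Big-endian stores the most-significant byte at the lowest address.
The bytes are already most-significant first: 0xF3215B74.
0xF3215B74 = 4079049588.

4079049588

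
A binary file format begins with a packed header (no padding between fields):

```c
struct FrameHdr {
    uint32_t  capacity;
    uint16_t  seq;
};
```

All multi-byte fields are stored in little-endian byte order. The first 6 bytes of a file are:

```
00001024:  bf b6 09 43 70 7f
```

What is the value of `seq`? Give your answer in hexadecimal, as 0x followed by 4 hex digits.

0x7F70

`seq` follows `capacity` (4 bytes), so it starts at byte offset 4 and occupies 2 bytes.
Bytes at offsets 4..5: 70 7F.
In little-endian order the low byte comes first in memory.
Reassemble most-significant byte first: 7F 70 → 0x7F70.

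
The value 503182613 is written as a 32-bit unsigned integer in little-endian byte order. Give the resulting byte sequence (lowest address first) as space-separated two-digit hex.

15 F5 FD 1D

503182613 in hexadecimal, padded to 32 bits, is 0x1DFDF515.
Split into bytes (most-significant first): 1D FD F5 15.
Little-endian stores the least-significant byte at the lowest address.
So at ascending addresses the bytes are 15 F5 FD 1D.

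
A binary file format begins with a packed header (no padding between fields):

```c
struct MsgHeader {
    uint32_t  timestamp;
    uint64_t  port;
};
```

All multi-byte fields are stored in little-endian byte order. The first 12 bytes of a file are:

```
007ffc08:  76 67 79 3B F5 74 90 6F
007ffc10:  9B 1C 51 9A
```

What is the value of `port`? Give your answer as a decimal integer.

11119700408871711989

`port` follows `timestamp` (4 bytes), so it starts at byte offset 4 and occupies 8 bytes.
Bytes at offsets 4..11: F5 74 90 6F 9B 1C 51 9A.
In little-endian order the low byte comes first in memory.
Reassemble most-significant byte first: 9A 51 1C 9B 6F 90 74 F5 → 0x9A511C9B6F9074F5.
0x9A511C9B6F9074F5 = 11119700408871711989.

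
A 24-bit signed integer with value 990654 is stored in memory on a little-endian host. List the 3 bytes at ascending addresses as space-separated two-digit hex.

BE 1D 0F

990654 in hexadecimal, padded to 24 bits, is 0x0F1DBE.
Split into bytes (most-significant first): 0F 1D BE.
Little-endian stores the least-significant byte at the lowest address.
So at ascending addresses the bytes are BE 1D 0F.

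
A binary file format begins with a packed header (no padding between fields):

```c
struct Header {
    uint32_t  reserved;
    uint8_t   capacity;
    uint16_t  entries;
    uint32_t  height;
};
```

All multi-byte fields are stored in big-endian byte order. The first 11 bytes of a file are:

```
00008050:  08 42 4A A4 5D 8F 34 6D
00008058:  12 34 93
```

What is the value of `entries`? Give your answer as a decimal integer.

`entries` follows `reserved` (4 B), `capacity` (1 B), so it starts at offset 4 + 1 = 5 and occupies 2 bytes.
Bytes at offsets 5..6: 8F 34.
Big-endian: lowest address holds the most-significant byte.
The bytes are already most-significant first: 0x8F34.
0x8F34 = 36660.

36660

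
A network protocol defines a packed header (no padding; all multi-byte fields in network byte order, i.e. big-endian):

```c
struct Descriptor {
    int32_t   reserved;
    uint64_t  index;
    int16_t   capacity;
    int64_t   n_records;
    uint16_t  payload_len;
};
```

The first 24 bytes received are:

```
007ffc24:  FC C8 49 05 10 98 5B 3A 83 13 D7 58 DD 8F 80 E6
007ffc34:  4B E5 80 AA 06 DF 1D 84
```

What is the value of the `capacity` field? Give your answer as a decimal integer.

-8817

`capacity` follows `reserved` (4 B), `index` (8 B), so it starts at offset 4 + 8 = 12 and occupies 2 bytes.
Bytes at offsets 12..13: DD 8F.
Big-endian stores the most-significant byte at the lowest address.
The bytes are already most-significant first: 0xDD8F.
Top bit is set, so as a signed 16-bit value this is 0xDD8F − 2^16 = -8817.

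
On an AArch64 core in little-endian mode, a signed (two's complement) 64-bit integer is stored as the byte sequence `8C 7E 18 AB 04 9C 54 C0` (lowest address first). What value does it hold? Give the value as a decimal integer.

-4587870576519381364

Little-endian stores the least-significant byte at the lowest address.
Reassemble most-significant byte first: C0 54 9C 04 AB 18 7E 8C → 0xC0549C04AB187E8C.
Top bit is set, so as a signed 64-bit value this is 0xC0549C04AB187E8C − 2^64 = -4587870576519381364.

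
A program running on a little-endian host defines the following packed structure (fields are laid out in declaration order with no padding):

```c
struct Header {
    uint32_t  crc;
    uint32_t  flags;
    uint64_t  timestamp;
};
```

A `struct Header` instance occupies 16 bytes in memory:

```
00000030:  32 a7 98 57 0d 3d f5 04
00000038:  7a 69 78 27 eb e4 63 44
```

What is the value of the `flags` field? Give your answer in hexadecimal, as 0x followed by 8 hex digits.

0x04F53D0D

`flags` follows `crc` (4 bytes), so it starts at byte offset 4 and occupies 4 bytes.
Bytes at offsets 4..7: 0D 3D F5 04.
Little-endian: lowest address holds the least-significant byte.
Reassemble most-significant byte first: 04 F5 3D 0D → 0x04F53D0D.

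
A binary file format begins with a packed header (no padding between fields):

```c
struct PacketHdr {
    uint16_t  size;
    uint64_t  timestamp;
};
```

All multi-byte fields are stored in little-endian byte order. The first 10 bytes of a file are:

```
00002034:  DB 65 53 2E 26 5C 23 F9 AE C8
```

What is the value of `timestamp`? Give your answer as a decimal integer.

`timestamp` follows `size` (2 bytes), so it starts at byte offset 2 and occupies 8 bytes.
Bytes at offsets 2..9: 53 2E 26 5C 23 F9 AE C8.
In little-endian order the low byte comes first in memory.
Reassemble most-significant byte first: C8 AE F9 23 5C 26 2E 53 → 0xC8AEF9235C262E53.
0xC8AEF9235C262E53 = 14460769383798419027.

14460769383798419027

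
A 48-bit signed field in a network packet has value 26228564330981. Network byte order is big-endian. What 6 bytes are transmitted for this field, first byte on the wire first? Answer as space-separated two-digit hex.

26228564330981 in hexadecimal, padded to 48 bits, is 0x17DAD04289E5.
Split into bytes (most-significant first): 17 DA D0 42 89 E5.
Big-endian: lowest address holds the most-significant byte.
So the memory order matches the most-significant-first order: 17 DA D0 42 89 E5.

17 DA D0 42 89 E5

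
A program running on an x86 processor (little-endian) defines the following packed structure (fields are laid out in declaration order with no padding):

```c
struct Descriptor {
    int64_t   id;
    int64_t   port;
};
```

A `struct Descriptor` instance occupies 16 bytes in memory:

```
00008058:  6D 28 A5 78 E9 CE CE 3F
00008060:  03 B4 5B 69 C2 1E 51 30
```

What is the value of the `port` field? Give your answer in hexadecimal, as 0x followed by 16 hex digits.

0x30511EC2695BB403

`port` follows `id` (8 bytes), so it starts at byte offset 8 and occupies 8 bytes.
Bytes at offsets 8..15: 03 B4 5B 69 C2 1E 51 30.
Little-endian: lowest address holds the least-significant byte.
Reassemble most-significant byte first: 30 51 1E C2 69 5B B4 03 → 0x30511EC2695BB403.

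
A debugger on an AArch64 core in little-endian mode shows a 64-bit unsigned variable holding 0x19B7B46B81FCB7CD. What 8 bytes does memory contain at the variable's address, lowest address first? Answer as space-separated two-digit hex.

Split into bytes (most-significant first): 19 B7 B4 6B 81 FC B7 CD.
Little-endian: lowest address holds the least-significant byte.
So at ascending addresses the bytes are CD B7 FC 81 6B B4 B7 19.

CD B7 FC 81 6B B4 B7 19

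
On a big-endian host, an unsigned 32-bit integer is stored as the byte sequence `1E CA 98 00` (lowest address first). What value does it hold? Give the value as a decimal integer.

516593664

In big-endian order the high byte comes first in memory.
The bytes are already most-significant first: 0x1ECA9800.
0x1ECA9800 = 516593664.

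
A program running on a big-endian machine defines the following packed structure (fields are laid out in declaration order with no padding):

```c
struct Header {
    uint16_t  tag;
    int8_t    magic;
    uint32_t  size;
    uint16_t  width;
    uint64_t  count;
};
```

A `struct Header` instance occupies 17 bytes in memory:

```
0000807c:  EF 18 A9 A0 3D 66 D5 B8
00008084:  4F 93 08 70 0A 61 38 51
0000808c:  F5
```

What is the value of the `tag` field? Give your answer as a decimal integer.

`tag` is the first field, at byte offset 0, occupying 2 bytes.
Bytes at offsets 0..1: EF 18.
Big-endian stores the most-significant byte at the lowest address.
The bytes are already most-significant first: 0xEF18.
0xEF18 = 61208.

61208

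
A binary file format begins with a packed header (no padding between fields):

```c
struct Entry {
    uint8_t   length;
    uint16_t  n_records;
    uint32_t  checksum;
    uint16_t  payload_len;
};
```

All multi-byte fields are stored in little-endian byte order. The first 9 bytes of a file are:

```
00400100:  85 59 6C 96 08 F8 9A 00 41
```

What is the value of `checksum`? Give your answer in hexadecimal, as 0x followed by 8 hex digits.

`checksum` follows `length` (1 B), `n_records` (2 B), so it starts at offset 1 + 2 = 3 and occupies 4 bytes.
Bytes at offsets 3..6: 96 08 F8 9A.
Little-endian stores the least-significant byte at the lowest address.
Reassemble most-significant byte first: 9A F8 08 96 → 0x9AF80896.

0x9AF80896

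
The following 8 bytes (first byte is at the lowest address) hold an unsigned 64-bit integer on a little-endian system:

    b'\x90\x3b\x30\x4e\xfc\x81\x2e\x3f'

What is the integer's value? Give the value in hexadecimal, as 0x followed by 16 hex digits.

0x3F2E81FC4E303B90

Little-endian: lowest address holds the least-significant byte.
Reassemble most-significant byte first: 3F 2E 81 FC 4E 30 3B 90 → 0x3F2E81FC4E303B90.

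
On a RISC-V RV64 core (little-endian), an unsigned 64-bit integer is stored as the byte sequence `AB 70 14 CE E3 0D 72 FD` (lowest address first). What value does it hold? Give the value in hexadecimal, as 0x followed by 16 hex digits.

0xFD720DE3CE1470AB

Little-endian: lowest address holds the least-significant byte.
Reassemble most-significant byte first: FD 72 0D E3 CE 14 70 AB → 0xFD720DE3CE1470AB.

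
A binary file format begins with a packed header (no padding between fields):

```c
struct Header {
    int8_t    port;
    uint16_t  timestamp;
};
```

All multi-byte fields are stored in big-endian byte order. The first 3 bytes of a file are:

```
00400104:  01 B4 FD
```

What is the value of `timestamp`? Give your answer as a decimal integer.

`timestamp` follows `port` (1 byte), so it starts at byte offset 1 and occupies 2 bytes.
Bytes at offsets 1..2: B4 FD.
Big-endian: lowest address holds the most-significant byte.
The bytes are already most-significant first: 0xB4FD.
0xB4FD = 46333.

46333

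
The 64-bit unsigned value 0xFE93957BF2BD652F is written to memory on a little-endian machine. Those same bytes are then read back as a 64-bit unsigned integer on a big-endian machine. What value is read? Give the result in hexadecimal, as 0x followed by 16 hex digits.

0x2F65BDF27B9593FE

Stored little-endian, the bytes at ascending addresses are 2F 65 BD F2 7B 95 93 FE.
Read back as big-endian, the last byte is least significant, giving 0x2F65BDF27B9593FE.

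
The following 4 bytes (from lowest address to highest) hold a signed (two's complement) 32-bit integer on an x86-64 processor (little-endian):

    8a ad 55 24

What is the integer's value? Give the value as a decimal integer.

Little-endian stores the least-significant byte at the lowest address.
Reassemble most-significant byte first: 24 55 AD 8A → 0x2455AD8A.
0x2455AD8A = 609594762.

609594762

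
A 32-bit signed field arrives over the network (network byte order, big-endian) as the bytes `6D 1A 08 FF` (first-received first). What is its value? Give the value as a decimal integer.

1830422783

In big-endian order the high byte comes first in memory.
The bytes are already most-significant first: 0x6D1A08FF.
0x6D1A08FF = 1830422783.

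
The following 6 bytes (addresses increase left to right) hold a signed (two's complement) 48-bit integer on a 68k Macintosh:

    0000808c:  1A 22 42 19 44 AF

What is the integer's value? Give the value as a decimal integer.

Big-endian stores the most-significant byte at the lowest address.
The bytes are already most-significant first: 0x1A22421944AF.
0x1A22421944AF = 28734440162479.

28734440162479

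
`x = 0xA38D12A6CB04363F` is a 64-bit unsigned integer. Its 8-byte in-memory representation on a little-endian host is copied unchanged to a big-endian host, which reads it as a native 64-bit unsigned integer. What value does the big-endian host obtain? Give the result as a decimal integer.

Stored little-endian, the bytes at ascending addresses are 3F 36 04 CB A6 12 8D A3.
Read back as big-endian, the last byte is least significant, giving 0x3F3604CBA6128DA3.
0x3F3604CBA6128DA3 = 4554833345842941347.

4554833345842941347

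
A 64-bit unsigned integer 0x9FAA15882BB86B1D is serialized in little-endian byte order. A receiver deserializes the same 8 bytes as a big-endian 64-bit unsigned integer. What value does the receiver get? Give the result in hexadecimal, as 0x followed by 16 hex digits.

0x1D6BB82B8815AA9F

Stored little-endian, the bytes at ascending addresses are 1D 6B B8 2B 88 15 AA 9F.
Read back as big-endian, the last byte is least significant, giving 0x1D6BB82B8815AA9F.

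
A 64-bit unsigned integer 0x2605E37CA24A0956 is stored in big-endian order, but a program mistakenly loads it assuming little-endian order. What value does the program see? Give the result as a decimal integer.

6199568423792608550

Stored big-endian, the bytes at ascending addresses are 26 05 E3 7C A2 4A 09 56.
Read back as little-endian, the first byte is least significant, giving 0x56094AA27CE30526.
0x56094AA27CE30526 = 6199568423792608550.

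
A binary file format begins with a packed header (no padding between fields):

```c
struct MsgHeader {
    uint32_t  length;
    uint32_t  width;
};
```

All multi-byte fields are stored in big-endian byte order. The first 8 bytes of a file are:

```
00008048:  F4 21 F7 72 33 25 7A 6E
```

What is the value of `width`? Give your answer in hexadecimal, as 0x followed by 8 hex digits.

`width` follows `length` (4 bytes), so it starts at byte offset 4 and occupies 4 bytes.
Bytes at offsets 4..7: 33 25 7A 6E.
Big-endian: lowest address holds the most-significant byte.
The bytes are already most-significant first: 0x33257A6E.

0x33257A6E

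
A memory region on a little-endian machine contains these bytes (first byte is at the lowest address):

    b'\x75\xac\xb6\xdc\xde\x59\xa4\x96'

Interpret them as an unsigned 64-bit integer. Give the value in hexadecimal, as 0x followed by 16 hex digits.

Little-endian: lowest address holds the least-significant byte.
Reassemble most-significant byte first: 96 A4 59 DE DC B6 AC 75 → 0x96A459DEDCB6AC75.

0x96A459DEDCB6AC75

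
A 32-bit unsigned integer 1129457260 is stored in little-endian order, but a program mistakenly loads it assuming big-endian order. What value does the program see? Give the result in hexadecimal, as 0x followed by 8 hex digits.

0x6C265243

1129457260 in 32-bit hexadecimal is 0x4352266C.
Stored little-endian, the bytes at ascending addresses are 6C 26 52 43.
Read back as big-endian, the last byte is least significant, giving 0x6C265243.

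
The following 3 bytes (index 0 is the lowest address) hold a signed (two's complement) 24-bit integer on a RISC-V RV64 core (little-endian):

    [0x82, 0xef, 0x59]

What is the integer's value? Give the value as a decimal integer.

In little-endian order the low byte comes first in memory.
Reassemble most-significant byte first: 59 EF 82 → 0x59EF82.
0x59EF82 = 5894018.

5894018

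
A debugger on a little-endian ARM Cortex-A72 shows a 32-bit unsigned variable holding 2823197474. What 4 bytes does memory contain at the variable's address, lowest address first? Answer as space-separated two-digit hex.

22 93 46 A8

2823197474 in hexadecimal, padded to 32 bits, is 0xA8469322.
Split into bytes (most-significant first): A8 46 93 22.
In little-endian order the low byte comes first in memory.
So at ascending addresses the bytes are 22 93 46 A8.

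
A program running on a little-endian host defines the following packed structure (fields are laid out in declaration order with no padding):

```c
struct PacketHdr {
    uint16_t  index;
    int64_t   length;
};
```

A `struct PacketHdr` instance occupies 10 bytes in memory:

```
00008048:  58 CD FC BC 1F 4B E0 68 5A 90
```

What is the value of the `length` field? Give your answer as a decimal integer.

`length` follows `index` (2 bytes), so it starts at byte offset 2 and occupies 8 bytes.
Bytes at offsets 2..9: FC BC 1F 4B E0 68 5A 90.
Little-endian: lowest address holds the least-significant byte.
Reassemble most-significant byte first: 90 5A 68 E0 4B 1F BC FC → 0x905A68E04B1FBCFC.
Top bit is set, so as a signed 64-bit value this is 0x905A68E04B1FBCFC − 2^64 = -8045002471801635588.

-8045002471801635588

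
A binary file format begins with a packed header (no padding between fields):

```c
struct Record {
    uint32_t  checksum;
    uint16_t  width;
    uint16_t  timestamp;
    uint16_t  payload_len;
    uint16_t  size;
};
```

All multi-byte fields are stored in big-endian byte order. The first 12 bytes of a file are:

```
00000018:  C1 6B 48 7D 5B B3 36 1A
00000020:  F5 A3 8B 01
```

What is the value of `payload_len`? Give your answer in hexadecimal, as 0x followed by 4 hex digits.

0xF5A3

`payload_len` follows `checksum` (4 B), `width` (2 B), `timestamp` (2 B), so it starts at offset 4 + 2 + 2 = 8 and occupies 2 bytes.
Bytes at offsets 8..9: F5 A3.
In big-endian order the high byte comes first in memory.
The bytes are already most-significant first: 0xF5A3.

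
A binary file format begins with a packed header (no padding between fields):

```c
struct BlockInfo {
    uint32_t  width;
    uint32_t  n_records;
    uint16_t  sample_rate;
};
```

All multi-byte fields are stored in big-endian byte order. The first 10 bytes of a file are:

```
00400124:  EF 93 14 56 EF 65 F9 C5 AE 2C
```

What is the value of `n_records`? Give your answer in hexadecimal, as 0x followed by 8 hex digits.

`n_records` follows `width` (4 bytes), so it starts at byte offset 4 and occupies 4 bytes.
Bytes at offsets 4..7: EF 65 F9 C5.
Big-endian stores the most-significant byte at the lowest address.
The bytes are already most-significant first: 0xEF65F9C5.

0xEF65F9C5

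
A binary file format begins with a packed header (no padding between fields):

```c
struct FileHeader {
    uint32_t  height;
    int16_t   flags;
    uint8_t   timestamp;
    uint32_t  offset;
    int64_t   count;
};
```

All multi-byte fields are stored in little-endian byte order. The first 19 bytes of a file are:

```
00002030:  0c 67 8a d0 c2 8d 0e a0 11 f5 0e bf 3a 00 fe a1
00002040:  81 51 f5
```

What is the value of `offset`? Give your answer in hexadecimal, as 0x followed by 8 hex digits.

`offset` follows `height` (4 B), `flags` (2 B), `timestamp` (1 B), so it starts at offset 4 + 2 + 1 = 7 and occupies 4 bytes.
Bytes at offsets 7..10: A0 11 F5 0E.
Little-endian: lowest address holds the least-significant byte.
Reassemble most-significant byte first: 0E F5 11 A0 → 0x0EF511A0.

0x0EF511A0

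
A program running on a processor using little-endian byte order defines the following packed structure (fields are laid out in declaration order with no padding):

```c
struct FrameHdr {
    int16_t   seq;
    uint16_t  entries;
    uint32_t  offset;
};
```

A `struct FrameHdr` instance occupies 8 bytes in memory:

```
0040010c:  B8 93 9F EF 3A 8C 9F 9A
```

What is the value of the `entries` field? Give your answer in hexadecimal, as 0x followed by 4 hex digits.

`entries` follows `seq` (2 bytes), so it starts at byte offset 2 and occupies 2 bytes.
Bytes at offsets 2..3: 9F EF.
Little-endian stores the least-significant byte at the lowest address.
Reassemble most-significant byte first: EF 9F → 0xEF9F.

0xEF9F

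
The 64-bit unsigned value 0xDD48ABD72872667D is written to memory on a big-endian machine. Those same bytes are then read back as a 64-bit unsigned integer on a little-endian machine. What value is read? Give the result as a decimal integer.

Stored big-endian, the bytes at ascending addresses are DD 48 AB D7 28 72 66 7D.
Read back as little-endian, the first byte is least significant, giving 0x7D667228D7AB48DD.
0x7D667228D7AB48DD = 9036035222108063965.

9036035222108063965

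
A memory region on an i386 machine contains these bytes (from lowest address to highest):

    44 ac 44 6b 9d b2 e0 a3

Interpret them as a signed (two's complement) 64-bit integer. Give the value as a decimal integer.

-6638109461564838844

In little-endian order the low byte comes first in memory.
Reassemble most-significant byte first: A3 E0 B2 9D 6B 44 AC 44 → 0xA3E0B29D6B44AC44.
Top bit is set, so as a signed 64-bit value this is 0xA3E0B29D6B44AC44 − 2^64 = -6638109461564838844.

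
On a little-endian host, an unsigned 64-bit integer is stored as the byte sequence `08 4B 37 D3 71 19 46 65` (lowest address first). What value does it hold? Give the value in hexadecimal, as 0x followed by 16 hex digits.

Little-endian stores the least-significant byte at the lowest address.
Reassemble most-significant byte first: 65 46 19 71 D3 37 4B 08 → 0x65461971D3374B08.

0x65461971D3374B08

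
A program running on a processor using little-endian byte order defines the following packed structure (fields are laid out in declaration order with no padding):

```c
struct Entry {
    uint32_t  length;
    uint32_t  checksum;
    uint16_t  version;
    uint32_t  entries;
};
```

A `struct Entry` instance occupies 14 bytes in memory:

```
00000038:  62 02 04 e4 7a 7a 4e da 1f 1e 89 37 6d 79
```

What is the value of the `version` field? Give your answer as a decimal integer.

7711

`version` follows `length` (4 B), `checksum` (4 B), so it starts at offset 4 + 4 = 8 and occupies 2 bytes.
Bytes at offsets 8..9: 1F 1E.
Little-endian: lowest address holds the least-significant byte.
Reassemble most-significant byte first: 1E 1F → 0x1E1F.
0x1E1F = 7711.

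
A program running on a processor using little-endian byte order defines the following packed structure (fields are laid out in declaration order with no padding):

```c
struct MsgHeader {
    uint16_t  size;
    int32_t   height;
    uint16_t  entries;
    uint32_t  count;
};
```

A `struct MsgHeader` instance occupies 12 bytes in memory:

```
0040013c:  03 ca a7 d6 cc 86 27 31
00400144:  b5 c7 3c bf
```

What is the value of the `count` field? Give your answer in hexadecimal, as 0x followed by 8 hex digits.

0xBF3CC7B5

`count` follows `size` (2 B), `height` (4 B), `entries` (2 B), so it starts at offset 2 + 4 + 2 = 8 and occupies 4 bytes.
Bytes at offsets 8..11: B5 C7 3C BF.
Little-endian: lowest address holds the least-significant byte.
Reassemble most-significant byte first: BF 3C C7 B5 → 0xBF3CC7B5.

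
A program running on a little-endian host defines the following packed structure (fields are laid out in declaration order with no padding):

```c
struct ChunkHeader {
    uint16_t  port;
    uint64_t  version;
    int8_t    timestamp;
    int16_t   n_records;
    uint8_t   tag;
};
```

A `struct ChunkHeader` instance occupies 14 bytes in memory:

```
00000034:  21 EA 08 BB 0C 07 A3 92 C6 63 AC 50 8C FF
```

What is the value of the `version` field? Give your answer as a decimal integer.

`version` follows `port` (2 bytes), so it starts at byte offset 2 and occupies 8 bytes.
Bytes at offsets 2..9: 08 BB 0C 07 A3 92 C6 63.
Little-endian: lowest address holds the least-significant byte.
Reassemble most-significant byte first: 63 C6 92 A3 07 0C BB 08 → 0x63C692A3070CBB08.
0x63C692A3070CBB08 = 7189595084039174920.

7189595084039174920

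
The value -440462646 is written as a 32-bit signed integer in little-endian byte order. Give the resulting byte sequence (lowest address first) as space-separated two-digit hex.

CA 12 BF E5

Two's complement of -440462646 in 32 bits: 440462646 = 0x1A40ED36; invert → 0xE5BF12C9; add 1 → 0xE5BF12CA.
Split into bytes (most-significant first): E5 BF 12 CA.
Little-endian stores the least-significant byte at the lowest address.
So at ascending addresses the bytes are CA 12 BF E5.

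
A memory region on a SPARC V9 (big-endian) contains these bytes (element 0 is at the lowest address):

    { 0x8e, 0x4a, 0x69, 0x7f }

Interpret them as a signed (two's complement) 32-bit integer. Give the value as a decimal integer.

Big-endian stores the most-significant byte at the lowest address.
The bytes are already most-significant first: 0x8E4A697F.
Top bit is set, so as a signed 32-bit value this is 0x8E4A697F − 2^32 = -1907725953.

-1907725953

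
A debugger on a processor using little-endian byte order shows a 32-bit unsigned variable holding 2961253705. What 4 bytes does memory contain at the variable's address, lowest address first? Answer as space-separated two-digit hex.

49 25 81 B0

2961253705 in hexadecimal, padded to 32 bits, is 0xB0812549.
Split into bytes (most-significant first): B0 81 25 49.
In little-endian order the low byte comes first in memory.
So at ascending addresses the bytes are 49 25 81 B0.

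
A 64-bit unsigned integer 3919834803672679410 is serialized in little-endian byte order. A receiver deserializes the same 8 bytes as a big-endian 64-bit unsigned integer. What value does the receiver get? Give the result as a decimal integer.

17474845459058812470

3919834803672679410 in 64-bit hexadecimal is 0x36660CFC5B1F83F2.
Stored little-endian, the bytes at ascending addresses are F2 83 1F 5B FC 0C 66 36.
Read back as big-endian, the last byte is least significant, giving 0xF2831F5BFC0C6636.
0xF2831F5BFC0C6636 = 17474845459058812470.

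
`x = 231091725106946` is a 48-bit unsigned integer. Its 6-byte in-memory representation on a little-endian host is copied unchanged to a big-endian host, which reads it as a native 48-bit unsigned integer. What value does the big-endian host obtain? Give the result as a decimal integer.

231091725106946 in 48-bit hexadecimal is 0xD22D3C2F7F02.
Stored little-endian, the bytes at ascending addresses are 02 7F 2F 3C 2D D2.
Read back as big-endian, the last byte is least significant, giving 0x027F2F3C2DD2.
0x027F2F3C2DD2 = 2745276575186.

2745276575186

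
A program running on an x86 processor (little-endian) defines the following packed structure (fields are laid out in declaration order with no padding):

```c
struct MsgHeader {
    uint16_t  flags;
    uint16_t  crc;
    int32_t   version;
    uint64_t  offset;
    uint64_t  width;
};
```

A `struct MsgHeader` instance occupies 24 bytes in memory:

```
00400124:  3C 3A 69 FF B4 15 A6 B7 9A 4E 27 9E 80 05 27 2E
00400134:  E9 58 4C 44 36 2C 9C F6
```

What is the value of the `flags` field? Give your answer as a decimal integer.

`flags` is the first field, at byte offset 0, occupying 2 bytes.
Bytes at offsets 0..1: 3C 3A.
In little-endian order the low byte comes first in memory.
Reassemble most-significant byte first: 3A 3C → 0x3A3C.
0x3A3C = 14908.

14908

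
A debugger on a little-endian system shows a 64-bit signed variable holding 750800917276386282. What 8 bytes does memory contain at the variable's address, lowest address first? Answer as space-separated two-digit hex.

EA E3 4B D3 74 61 6B 0A

750800917276386282 in hexadecimal, padded to 64 bits, is 0x0A6B6174D34BE3EA.
Split into bytes (most-significant first): 0A 6B 61 74 D3 4B E3 EA.
Little-endian stores the least-significant byte at the lowest address.
So at ascending addresses the bytes are EA E3 4B D3 74 61 6B 0A.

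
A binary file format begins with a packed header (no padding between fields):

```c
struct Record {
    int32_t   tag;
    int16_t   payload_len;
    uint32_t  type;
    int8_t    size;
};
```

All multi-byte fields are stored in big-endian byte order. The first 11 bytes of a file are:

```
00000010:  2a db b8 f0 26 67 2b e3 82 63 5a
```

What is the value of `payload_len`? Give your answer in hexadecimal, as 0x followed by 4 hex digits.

`payload_len` follows `tag` (4 bytes), so it starts at byte offset 4 and occupies 2 bytes.
Bytes at offsets 4..5: 26 67.
In big-endian order the high byte comes first in memory.
The bytes are already most-significant first: 0x2667.

0x2667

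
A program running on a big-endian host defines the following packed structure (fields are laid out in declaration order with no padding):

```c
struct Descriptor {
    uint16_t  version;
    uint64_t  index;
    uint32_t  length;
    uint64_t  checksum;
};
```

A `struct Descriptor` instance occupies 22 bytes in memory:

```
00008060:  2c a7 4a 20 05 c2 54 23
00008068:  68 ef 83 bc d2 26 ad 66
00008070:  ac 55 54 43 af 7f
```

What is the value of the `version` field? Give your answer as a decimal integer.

11431

`version` is the first field, at byte offset 0, occupying 2 bytes.
Bytes at offsets 0..1: 2C A7.
Big-endian stores the most-significant byte at the lowest address.
The bytes are already most-significant first: 0x2CA7.
0x2CA7 = 11431.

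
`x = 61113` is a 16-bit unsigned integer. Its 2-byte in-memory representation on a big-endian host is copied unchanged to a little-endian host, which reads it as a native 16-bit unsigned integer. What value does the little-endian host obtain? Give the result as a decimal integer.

47598

61113 in 16-bit hexadecimal is 0xEEB9.
Stored big-endian, the bytes at ascending addresses are EE B9.
Read back as little-endian, the first byte is least significant, giving 0xB9EE.
0xB9EE = 47598.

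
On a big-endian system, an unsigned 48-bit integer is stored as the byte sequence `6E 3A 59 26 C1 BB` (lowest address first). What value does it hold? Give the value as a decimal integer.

121196882870715

In big-endian order the high byte comes first in memory.
The bytes are already most-significant first: 0x6E3A5926C1BB.
0x6E3A5926C1BB = 121196882870715.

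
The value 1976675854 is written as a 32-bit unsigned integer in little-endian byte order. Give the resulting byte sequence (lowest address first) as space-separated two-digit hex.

1976675854 in hexadecimal, padded to 32 bits, is 0x75D1AE0E.
Split into bytes (most-significant first): 75 D1 AE 0E.
Little-endian: lowest address holds the least-significant byte.
So at ascending addresses the bytes are 0E AE D1 75.

0E AE D1 75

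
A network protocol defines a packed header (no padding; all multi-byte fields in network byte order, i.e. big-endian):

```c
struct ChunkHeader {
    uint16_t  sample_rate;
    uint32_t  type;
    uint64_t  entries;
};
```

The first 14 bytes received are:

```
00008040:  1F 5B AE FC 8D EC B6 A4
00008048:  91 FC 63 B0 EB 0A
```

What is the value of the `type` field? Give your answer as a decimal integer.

2935786988

`type` follows `sample_rate` (2 bytes), so it starts at byte offset 2 and occupies 4 bytes.
Bytes at offsets 2..5: AE FC 8D EC.
Big-endian: lowest address holds the most-significant byte.
The bytes are already most-significant first: 0xAEFC8DEC.
0xAEFC8DEC = 2935786988.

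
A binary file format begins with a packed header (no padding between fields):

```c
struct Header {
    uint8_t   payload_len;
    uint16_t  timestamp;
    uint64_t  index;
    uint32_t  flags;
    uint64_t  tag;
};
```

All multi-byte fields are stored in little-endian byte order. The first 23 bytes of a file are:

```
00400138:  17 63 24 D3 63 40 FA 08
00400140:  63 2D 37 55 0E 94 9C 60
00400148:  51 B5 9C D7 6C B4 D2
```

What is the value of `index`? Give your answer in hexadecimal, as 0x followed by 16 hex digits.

`index` follows `payload_len` (1 B), `timestamp` (2 B), so it starts at offset 1 + 2 = 3 and occupies 8 bytes.
Bytes at offsets 3..10: D3 63 40 FA 08 63 2D 37.
Little-endian: lowest address holds the least-significant byte.
Reassemble most-significant byte first: 37 2D 63 08 FA 40 63 D3 → 0x372D6308FA4063D3.

0x372D6308FA4063D3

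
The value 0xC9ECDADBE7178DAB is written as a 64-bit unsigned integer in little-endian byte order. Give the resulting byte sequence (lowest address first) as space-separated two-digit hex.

AB 8D 17 E7 DB DA EC C9

Split into bytes (most-significant first): C9 EC DA DB E7 17 8D AB.
Little-endian: lowest address holds the least-significant byte.
So at ascending addresses the bytes are AB 8D 17 E7 DB DA EC C9.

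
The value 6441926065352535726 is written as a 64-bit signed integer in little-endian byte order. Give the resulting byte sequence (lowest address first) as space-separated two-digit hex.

6441926065352535726 in hexadecimal, padded to 64 bits, is 0x596651A02AAAEEAE.
Split into bytes (most-significant first): 59 66 51 A0 2A AA EE AE.
Little-endian stores the least-significant byte at the lowest address.
So at ascending addresses the bytes are AE EE AA 2A A0 51 66 59.

AE EE AA 2A A0 51 66 59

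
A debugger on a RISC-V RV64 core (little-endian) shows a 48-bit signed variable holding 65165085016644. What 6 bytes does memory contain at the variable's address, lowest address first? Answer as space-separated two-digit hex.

65165085016644 in hexadecimal, padded to 48 bits, is 0x3B446DBE8244.
Split into bytes (most-significant first): 3B 44 6D BE 82 44.
Little-endian: lowest address holds the least-significant byte.
So at ascending addresses the bytes are 44 82 BE 6D 44 3B.

44 82 BE 6D 44 3B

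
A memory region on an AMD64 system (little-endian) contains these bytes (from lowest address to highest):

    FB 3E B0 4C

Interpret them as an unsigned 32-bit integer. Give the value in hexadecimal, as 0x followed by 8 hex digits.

In little-endian order the low byte comes first in memory.
Reassemble most-significant byte first: 4C B0 3E FB → 0x4CB03EFB.

0x4CB03EFB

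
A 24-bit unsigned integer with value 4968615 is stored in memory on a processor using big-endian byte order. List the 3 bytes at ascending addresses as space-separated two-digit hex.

4B D0 A7

4968615 in hexadecimal, padded to 24 bits, is 0x4BD0A7.
Split into bytes (most-significant first): 4B D0 A7.
Big-endian: lowest address holds the most-significant byte.
So the memory order matches the most-significant-first order: 4B D0 A7.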